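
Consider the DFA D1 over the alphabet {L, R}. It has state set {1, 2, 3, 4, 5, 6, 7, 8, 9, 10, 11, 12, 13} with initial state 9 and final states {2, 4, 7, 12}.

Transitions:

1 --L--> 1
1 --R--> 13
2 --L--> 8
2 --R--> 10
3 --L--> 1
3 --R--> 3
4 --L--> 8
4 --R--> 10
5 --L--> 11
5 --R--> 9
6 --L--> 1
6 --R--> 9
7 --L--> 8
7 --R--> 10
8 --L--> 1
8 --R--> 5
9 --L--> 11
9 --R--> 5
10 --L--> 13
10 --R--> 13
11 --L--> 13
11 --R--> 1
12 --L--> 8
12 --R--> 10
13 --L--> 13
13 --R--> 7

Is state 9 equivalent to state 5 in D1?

Reachable states from the start: {1,5,7,8,9,10,11,13}. Unreachable: {2,3,4,6,12} — drop them.
P0 = {7} | {1,5,8,9,10,11,13}.
Split {1,5,8,9,10,11,13} by δ(·,R) → {1,5,8,9,10,11} and {13}.
Split {1,5,8,9,10,11} by δ(·,L) → {1,5,8,9} and {10,11}.
Refine {1,5,8,9} on symbol L: members go to different blocks, giving {1,8} and {5,9}.
On input R, block {1,8} splits into {1} and {8}.
Split {10,11} by δ(·,R) → {10} and {11}.
Stable partition: {7} | {1} | {13} | {10} | {5,9} | {8} | {11} — 7 equivalence classes.
9 and 5 lie in the same block of the stable partition, so they are equivalent — no string distinguishes them.

Yes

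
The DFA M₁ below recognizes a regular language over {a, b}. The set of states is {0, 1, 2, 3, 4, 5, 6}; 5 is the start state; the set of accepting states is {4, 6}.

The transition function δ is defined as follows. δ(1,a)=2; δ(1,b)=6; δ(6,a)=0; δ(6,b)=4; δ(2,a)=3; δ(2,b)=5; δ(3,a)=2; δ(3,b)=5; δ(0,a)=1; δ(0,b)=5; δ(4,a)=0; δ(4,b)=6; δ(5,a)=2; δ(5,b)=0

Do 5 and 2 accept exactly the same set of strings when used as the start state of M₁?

No

Every state is reachable, so we keep all 7.
Initial partition by acceptance: {4,6} | {0,1,2,3,5}.
On input b, block {0,1,2,3,5} splits into {0,2,3,5} and {1}.
On input a, block {0,2,3,5} splits into {2,3,5} and {0}.
On input b, block {2,3,5} splits into {2,3} and {5}.
Stable partition: {4,6} | {2,3} | {1} | {0} | {5} — 5 equivalence classes.
5 and 2 end up in different blocks, so they are distinguishable. For instance, the string 'bab' is accepted from only 5.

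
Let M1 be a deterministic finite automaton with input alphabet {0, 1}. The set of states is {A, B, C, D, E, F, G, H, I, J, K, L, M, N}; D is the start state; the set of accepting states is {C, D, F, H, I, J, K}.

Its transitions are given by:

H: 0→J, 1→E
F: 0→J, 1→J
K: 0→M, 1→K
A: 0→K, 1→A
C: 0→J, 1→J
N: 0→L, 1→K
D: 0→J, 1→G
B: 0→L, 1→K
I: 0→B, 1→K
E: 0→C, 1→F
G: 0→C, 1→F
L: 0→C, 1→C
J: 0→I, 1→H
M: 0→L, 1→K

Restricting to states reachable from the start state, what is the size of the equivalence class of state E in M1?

States {A,N} cannot be reached from the start state, so discard them.
Start with accepting vs non-accepting: {C,D,F,H,I,J,K} | {B,E,G,L,M}.
On input 0, block {C,D,F,H,I,J,K} splits into {C,D,F,H,J} and {I,K}.
On input 0, block {C,D,F,H,J} splits into {C,D,F,H} and {J}.
Refine {C,D,F,H} on symbol 1: members go to different blocks, giving {C,F} and {D,H}.
On input 0, block {B,E,G,L,M} splits into {E,G,L} and {B,M}.
The partition is now stable with 6 blocks: {C,F} | {E,G,L} | {I,K} | {J} | {D,H} | {B,M}.
The equivalence class containing E is {E,G,L}, of size 3.

3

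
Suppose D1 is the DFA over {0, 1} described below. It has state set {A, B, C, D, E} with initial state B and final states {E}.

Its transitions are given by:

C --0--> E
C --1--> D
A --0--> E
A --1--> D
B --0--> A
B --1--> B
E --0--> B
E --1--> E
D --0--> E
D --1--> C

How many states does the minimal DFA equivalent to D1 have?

Initial partition by acceptance: {E} | {A,B,C,D}.
Refine {A,B,C,D} on symbol 0: members go to different blocks, giving {A,C,D} and {B}.
No further refinement is possible. Final partition (3 blocks): {E} | {A,C,D} | {B}.

3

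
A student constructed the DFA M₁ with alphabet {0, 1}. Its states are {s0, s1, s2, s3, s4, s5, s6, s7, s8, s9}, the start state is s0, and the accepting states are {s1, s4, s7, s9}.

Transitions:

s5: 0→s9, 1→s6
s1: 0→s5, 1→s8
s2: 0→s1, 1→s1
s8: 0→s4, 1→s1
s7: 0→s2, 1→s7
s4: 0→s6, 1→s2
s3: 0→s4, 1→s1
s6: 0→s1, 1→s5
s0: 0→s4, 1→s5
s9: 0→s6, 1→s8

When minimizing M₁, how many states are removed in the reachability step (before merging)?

Starting at s0 and following transitions, the reachable set is {s0, s1, s2, s4, s5, s6, s8, s9}. That leaves s3, s7 unreachable — 2 in total.

2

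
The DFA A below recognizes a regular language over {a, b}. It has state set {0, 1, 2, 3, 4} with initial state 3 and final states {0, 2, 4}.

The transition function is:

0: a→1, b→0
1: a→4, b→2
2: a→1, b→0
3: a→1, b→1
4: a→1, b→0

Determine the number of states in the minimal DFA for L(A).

3

Every state is reachable, so we keep all 5.
P0 = {0,2,4} | {1,3}.
Split {1,3} by δ(·,a) → {1} and {3}.
Stable partition: {0,2,4} | {1} | {3} — 3 equivalence classes.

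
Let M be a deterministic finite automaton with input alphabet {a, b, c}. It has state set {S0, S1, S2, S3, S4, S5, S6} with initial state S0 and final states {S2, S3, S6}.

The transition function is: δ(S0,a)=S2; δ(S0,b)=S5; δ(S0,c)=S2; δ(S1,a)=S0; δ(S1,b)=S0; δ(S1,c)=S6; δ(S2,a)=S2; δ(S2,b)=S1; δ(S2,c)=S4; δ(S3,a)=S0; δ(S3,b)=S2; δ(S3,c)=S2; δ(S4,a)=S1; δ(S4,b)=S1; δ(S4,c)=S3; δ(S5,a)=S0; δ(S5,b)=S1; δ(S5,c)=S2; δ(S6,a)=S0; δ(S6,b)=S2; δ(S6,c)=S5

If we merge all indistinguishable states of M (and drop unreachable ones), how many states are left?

7

Initial partition by acceptance: {S2,S3,S6} | {S0,S1,S4,S5}.
On input a, block {S2,S3,S6} splits into {S3,S6} and {S2}.
On input c, block {S3,S6} splits into {S3} and {S6}.
Refine {S0,S1,S4,S5} on symbol a: members go to different blocks, giving {S1,S4,S5} and {S0}.
On input a, block {S1,S4,S5} splits into {S1,S5} and {S4}.
Refine {S1,S5} on symbol b: members go to different blocks, giving {S1} and {S5}.
No further refinement is possible. Final partition (7 blocks): {S3} | {S1} | {S2} | {S6} | {S0} | {S4} | {S5}.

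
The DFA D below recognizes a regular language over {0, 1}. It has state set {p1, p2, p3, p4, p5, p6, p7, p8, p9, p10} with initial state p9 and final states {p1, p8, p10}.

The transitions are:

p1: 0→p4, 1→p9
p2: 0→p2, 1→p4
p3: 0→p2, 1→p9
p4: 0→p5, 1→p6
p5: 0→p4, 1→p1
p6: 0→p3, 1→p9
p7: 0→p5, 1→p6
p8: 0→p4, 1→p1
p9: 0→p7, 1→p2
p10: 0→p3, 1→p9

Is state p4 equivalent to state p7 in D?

States {p8,p10} cannot be reached from the start state, so discard them.
P0 = {p1} | {p2,p3,p4,p5,p6,p7,p9}.
Refine {p2,p3,p4,p5,p6,p7,p9} on symbol 1: members go to different blocks, giving {p2,p3,p4,p6,p7,p9} and {p5}.
Split {p2,p3,p4,p6,p7,p9} by δ(·,0) → {p2,p3,p6,p9} and {p4,p7}.
On input 0, block {p2,p3,p6,p9} splits into {p2,p3,p6} and {p9}.
Refine {p2,p3,p6} on symbol 1: members go to different blocks, giving {p3,p6} and {p2}.
On input 0, block {p3,p6} splits into {p3} and {p6}.
No further refinement is possible. Final partition (7 blocks): {p1} | {p3} | {p5} | {p4,p7} | {p9} | {p2} | {p6}.
p4 and p7 lie in the same block of the stable partition, so they are equivalent — no string distinguishes them.

Yes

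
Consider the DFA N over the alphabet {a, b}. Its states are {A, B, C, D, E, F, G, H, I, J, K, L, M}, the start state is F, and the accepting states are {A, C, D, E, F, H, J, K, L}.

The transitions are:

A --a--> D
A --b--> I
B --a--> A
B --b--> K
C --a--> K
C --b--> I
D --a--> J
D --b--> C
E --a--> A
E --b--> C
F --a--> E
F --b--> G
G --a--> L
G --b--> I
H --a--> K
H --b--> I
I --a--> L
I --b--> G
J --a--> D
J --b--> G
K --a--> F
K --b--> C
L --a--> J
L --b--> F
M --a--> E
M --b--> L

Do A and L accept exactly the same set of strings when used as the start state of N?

No

First remove the unreachable states {B,H,M}; 10 states remain.
P0 = {A,C,D,E,F,J,K,L} | {G,I}.
On input b, block {A,C,D,E,F,J,K,L} splits into {A,C,F,J} and {D,E,K,L}.
No further refinement is possible. Final partition (3 blocks): {A,C,F,J} | {G,I} | {D,E,K,L}.
A and L end up in different blocks, so they are distinguishable. For instance, the string 'b' is accepted from only L.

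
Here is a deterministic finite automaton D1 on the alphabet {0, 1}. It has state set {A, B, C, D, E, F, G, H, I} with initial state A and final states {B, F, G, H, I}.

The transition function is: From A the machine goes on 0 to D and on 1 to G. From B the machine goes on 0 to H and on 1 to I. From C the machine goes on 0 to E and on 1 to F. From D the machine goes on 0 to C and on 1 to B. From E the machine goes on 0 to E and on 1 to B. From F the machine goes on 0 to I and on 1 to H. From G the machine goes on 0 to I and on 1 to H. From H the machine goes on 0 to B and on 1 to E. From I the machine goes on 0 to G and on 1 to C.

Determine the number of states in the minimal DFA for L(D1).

3

Every state is reachable, so we keep all 9.
P0 = {B,F,G,H,I} | {A,C,D,E}.
On input 1, block {B,F,G,H,I} splits into {B,F,G} and {H,I}.
No further refinement is possible. Final partition (3 blocks): {B,F,G} | {A,C,D,E} | {H,I}.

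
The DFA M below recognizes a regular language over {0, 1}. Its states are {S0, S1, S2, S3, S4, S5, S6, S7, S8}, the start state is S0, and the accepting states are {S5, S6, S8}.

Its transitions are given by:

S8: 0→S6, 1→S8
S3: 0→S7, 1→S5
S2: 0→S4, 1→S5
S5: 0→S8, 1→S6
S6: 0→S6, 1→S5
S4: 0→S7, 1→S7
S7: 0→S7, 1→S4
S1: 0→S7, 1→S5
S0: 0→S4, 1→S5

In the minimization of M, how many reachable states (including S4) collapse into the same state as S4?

2

Reachable states from the start: {S0,S4,S5,S6,S7,S8}. Unreachable: {S1,S2,S3} — drop them.
Initial partition by acceptance: {S5,S6,S8} | {S0,S4,S7}.
Refine {S0,S4,S7} on symbol 1: members go to different blocks, giving {S4,S7} and {S0}.
The partition is now stable with 3 blocks: {S5,S6,S8} | {S4,S7} | {S0}.
State S4 belongs to the block {S4,S7}, which has 2 states.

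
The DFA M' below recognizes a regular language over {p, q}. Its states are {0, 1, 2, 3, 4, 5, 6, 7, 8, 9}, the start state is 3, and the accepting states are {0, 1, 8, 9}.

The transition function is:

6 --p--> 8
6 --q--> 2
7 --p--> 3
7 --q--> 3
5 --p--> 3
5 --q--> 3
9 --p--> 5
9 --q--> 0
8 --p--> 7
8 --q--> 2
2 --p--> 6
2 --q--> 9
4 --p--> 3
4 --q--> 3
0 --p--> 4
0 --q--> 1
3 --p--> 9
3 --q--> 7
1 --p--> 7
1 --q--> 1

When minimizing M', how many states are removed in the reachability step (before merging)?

Starting at 3 and following transitions, the reachable set is {0, 1, 3, 4, 5, 7, 9}. That leaves 2, 6, 8 unreachable — 3 in total.

3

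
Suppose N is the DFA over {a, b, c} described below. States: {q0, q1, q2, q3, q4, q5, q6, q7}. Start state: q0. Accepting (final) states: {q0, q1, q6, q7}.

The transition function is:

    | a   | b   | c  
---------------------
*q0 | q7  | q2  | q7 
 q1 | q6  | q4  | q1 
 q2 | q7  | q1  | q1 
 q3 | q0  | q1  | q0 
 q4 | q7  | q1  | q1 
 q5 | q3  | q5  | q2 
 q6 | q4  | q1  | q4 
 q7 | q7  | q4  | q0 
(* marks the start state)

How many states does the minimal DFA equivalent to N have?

4

First remove the unreachable states {q3,q5}; 6 states remain.
Initial partition by acceptance: {q0,q1,q6,q7} | {q2,q4}.
Split {q0,q1,q6,q7} by δ(·,a) → {q0,q1,q7} and {q6}.
Refine {q0,q1,q7} on symbol a: members go to different blocks, giving {q0,q7} and {q1}.
The partition is now stable with 4 blocks: {q0,q7} | {q2,q4} | {q6} | {q1}.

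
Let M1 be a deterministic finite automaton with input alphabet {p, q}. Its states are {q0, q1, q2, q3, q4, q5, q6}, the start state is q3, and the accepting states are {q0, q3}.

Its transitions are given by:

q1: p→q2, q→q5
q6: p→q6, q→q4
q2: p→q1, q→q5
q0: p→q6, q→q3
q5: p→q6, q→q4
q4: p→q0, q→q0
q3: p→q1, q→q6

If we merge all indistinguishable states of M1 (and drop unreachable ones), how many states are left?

Initial partition by acceptance: {q0,q3} | {q1,q2,q4,q5,q6}.
Refine {q0,q3} on symbol q: members go to different blocks, giving {q0} and {q3}.
Split {q1,q2,q4,q5,q6} by δ(·,p) → {q1,q2,q5,q6} and {q4}.
On input q, block {q1,q2,q5,q6} splits into {q1,q2} and {q5,q6}.
The partition is now stable with 5 blocks: {q0} | {q1,q2} | {q3} | {q4} | {q5,q6}.

5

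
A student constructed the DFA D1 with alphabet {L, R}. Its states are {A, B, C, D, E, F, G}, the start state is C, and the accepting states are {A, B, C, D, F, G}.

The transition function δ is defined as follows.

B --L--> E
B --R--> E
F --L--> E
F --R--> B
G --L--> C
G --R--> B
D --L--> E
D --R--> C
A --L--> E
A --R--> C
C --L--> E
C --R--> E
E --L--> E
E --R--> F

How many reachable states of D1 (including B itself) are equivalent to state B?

2

Reachable states from the start: {B,C,E,F}. Unreachable: {A,D,G} — drop them.
P0 = {B,C,F} | {E}.
Split {B,C,F} by δ(·,R) → {B,C} and {F}.
Stable partition: {B,C} | {E} | {F} — 3 equivalence classes.
The equivalence class containing B is {B,C}, of size 2.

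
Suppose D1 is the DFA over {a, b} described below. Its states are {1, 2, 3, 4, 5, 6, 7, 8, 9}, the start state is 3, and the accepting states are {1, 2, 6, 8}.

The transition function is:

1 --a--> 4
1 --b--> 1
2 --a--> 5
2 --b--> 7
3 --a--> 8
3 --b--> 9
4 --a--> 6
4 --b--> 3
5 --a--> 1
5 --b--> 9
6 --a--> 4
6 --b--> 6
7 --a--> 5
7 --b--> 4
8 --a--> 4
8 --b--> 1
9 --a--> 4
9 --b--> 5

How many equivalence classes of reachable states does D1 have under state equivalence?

Reachable states from the start: {1,3,4,5,6,8,9}. Unreachable: {2,7} — drop them.
P0 = {1,6,8} | {3,4,5,9}.
Refine {3,4,5,9} on symbol a: members go to different blocks, giving {3,4,5} and {9}.
Split {3,4,5} by δ(·,b) → {3,5} and {4}.
The partition is now stable with 4 blocks: {1,6,8} | {3,5} | {9} | {4}.

4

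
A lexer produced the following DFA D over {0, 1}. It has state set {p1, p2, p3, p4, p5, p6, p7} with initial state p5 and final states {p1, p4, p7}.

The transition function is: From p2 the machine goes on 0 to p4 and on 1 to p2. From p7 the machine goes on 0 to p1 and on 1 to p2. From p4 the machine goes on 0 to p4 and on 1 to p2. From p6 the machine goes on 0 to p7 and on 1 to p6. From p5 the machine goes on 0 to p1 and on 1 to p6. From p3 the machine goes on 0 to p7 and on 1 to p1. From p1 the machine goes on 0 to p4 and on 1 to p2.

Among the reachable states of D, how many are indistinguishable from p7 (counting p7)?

3

First remove the unreachable states {p3}; 6 states remain.
Initial partition by acceptance: {p1,p4,p7} | {p2,p5,p6}.
Stable partition: {p1,p4,p7} | {p2,p5,p6} — 2 equivalence classes.
State p7 belongs to the block {p1,p4,p7}, which has 3 states.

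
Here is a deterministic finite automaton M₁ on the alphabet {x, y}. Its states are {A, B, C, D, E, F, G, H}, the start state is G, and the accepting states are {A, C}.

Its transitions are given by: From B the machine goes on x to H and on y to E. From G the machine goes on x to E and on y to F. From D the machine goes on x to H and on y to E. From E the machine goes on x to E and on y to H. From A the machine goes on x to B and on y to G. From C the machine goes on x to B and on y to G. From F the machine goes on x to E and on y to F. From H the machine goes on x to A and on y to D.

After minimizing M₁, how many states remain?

States {C} cannot be reached from the start state, so discard them.
Initial partition by acceptance: {A} | {B,D,E,F,G,H}.
On input x, block {B,D,E,F,G,H} splits into {B,D,E,F,G} and {H}.
Refine {B,D,E,F,G} on symbol x: members go to different blocks, giving {E,F,G} and {B,D}.
Refine {E,F,G} on symbol y: members go to different blocks, giving {F,G} and {E}.
No further refinement is possible. Final partition (5 blocks): {A} | {F,G} | {H} | {B,D} | {E}.

5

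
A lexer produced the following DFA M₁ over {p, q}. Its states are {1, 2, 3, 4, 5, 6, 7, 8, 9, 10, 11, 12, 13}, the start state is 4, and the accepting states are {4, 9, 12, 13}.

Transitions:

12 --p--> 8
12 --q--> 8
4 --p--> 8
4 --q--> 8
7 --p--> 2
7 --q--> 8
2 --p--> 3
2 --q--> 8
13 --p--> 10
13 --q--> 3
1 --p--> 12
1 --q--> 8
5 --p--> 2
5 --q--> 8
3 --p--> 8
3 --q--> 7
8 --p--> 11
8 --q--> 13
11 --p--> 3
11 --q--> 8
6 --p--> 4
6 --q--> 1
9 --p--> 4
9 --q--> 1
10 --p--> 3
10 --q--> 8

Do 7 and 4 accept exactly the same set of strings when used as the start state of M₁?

No

Reachable states from the start: {2,3,4,7,8,10,11,13}. Unreachable: {1,5,6,9,12} — drop them.
Initial partition by acceptance: {4,13} | {2,3,7,8,10,11}.
On input q, block {2,3,7,8,10,11} splits into {2,3,7,10,11} and {8}.
Split {4,13} by δ(·,p) → {4} and {13}.
Refine {2,3,7,10,11} on symbol p: members go to different blocks, giving {2,7,10,11} and {3}.
On input p, block {2,7,10,11} splits into {2,10,11} and {7}.
Stable partition: {4} | {2,10,11} | {8} | {13} | {3} | {7} — 6 equivalence classes.
7 and 4 end up in different blocks, so they are distinguishable. For instance, the string 'ε' is accepted from only 4.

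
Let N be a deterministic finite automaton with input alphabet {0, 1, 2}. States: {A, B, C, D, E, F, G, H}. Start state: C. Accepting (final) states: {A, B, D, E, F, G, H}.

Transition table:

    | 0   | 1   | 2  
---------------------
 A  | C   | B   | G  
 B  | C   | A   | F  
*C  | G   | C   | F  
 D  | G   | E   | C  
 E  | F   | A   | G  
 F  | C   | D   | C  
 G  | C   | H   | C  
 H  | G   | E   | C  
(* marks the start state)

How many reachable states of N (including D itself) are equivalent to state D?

2

Every state is reachable, so we keep all 8.
Start with accepting vs non-accepting: {A,B,D,E,F,G,H} | {C}.
Split {A,B,D,E,F,G,H} by δ(·,0) → {A,B,F,G} and {D,E,H}.
On input 1, block {A,B,F,G} splits into {A,B} and {F,G}.
On input 1, block {D,E,H} splits into {D,H} and {E}.
The partition is now stable with 5 blocks: {A,B} | {C} | {D,H} | {F,G} | {E}.
State D belongs to the block {D,H}, which has 2 states.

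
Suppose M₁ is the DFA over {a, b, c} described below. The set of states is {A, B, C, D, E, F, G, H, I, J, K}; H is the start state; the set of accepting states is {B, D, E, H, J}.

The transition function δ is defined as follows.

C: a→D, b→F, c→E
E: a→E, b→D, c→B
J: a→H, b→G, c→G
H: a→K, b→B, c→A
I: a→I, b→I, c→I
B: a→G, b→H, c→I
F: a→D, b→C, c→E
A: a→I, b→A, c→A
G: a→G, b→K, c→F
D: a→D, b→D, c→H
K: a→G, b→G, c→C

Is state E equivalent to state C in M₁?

Reachable states from the start: {A,B,C,D,E,F,G,H,I,K}. Unreachable: {J} — drop them.
Start with accepting vs non-accepting: {B,D,E,H} | {A,C,F,G,I,K}.
Split {B,D,E,H} by δ(·,a) → {B,H} and {D,E}.
Refine {A,C,F,G,I,K} on symbol a: members go to different blocks, giving {A,G,I,K} and {C,F}.
On input c, block {A,G,I,K} splits into {A,I} and {G,K}.
No further refinement is possible. Final partition (5 blocks): {B,H} | {A,I} | {D,E} | {C,F} | {G,K}.
E and C end up in different blocks, so they are distinguishable. For instance, the string 'ε' is accepted from only E.

No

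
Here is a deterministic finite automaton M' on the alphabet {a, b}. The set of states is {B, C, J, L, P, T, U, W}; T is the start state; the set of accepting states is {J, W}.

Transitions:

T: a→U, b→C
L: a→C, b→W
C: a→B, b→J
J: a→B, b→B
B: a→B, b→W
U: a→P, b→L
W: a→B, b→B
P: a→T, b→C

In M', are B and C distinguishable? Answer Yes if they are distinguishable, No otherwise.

All states are reachable from the start state.
Initial partition by acceptance: {J,W} | {B,C,L,P,T,U}.
Split {B,C,L,P,T,U} by δ(·,b) → {P,T,U} and {B,C,L}.
Stable partition: {J,W} | {P,T,U} | {B,C,L} — 3 equivalence classes.
B and C lie in the same block of the stable partition, so they are equivalent — no string distinguishes them.

No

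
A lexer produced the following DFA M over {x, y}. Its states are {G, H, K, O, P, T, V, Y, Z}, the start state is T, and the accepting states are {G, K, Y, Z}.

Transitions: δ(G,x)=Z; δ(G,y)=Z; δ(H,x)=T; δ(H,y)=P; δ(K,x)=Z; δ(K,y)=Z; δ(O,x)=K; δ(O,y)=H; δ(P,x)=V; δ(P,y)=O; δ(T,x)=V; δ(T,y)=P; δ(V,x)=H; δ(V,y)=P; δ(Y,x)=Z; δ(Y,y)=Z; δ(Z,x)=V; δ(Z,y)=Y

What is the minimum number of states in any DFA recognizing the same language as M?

5

States {G} cannot be reached from the start state, so discard them.
Initial partition by acceptance: {K,Y,Z} | {H,O,P,T,V}.
Refine {K,Y,Z} on symbol x: members go to different blocks, giving {K,Y} and {Z}.
Split {H,O,P,T,V} by δ(·,x) → {H,P,T,V} and {O}.
On input y, block {H,P,T,V} splits into {H,T,V} and {P}.
Stable partition: {K,Y} | {H,T,V} | {Z} | {O} | {P} — 5 equivalence classes.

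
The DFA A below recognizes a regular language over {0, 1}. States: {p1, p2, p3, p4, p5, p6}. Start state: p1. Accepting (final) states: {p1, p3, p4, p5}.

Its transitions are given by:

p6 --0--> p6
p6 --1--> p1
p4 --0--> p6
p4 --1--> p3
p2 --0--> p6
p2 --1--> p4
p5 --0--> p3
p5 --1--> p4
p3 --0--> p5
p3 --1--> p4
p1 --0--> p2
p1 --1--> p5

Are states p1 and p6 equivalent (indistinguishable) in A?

Every state is reachable, so we keep all 6.
P0 = {p1,p3,p4,p5} | {p2,p6}.
Refine {p1,p3,p4,p5} on symbol 0: members go to different blocks, giving {p1,p4} and {p3,p5}.
No further refinement is possible. Final partition (3 blocks): {p1,p4} | {p2,p6} | {p3,p5}.
p1 and p6 end up in different blocks, so they are distinguishable. For instance, the string 'ε' is accepted from only p1.

No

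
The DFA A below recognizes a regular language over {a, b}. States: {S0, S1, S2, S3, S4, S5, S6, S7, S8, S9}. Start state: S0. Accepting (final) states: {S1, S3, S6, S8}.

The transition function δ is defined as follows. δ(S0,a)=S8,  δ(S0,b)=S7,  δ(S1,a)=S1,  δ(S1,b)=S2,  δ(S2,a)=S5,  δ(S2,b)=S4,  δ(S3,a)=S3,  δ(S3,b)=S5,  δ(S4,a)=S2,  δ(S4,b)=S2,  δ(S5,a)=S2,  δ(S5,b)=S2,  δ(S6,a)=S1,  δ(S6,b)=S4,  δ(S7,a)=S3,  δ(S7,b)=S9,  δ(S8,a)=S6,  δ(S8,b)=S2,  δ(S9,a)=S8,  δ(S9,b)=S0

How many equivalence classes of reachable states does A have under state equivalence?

All states are reachable from the start state.
P0 = {S1,S3,S6,S8} | {S0,S2,S4,S5,S7,S9}.
Refine {S0,S2,S4,S5,S7,S9} on symbol a: members go to different blocks, giving {S0,S7,S9} and {S2,S4,S5}.
Stable partition: {S1,S3,S6,S8} | {S0,S7,S9} | {S2,S4,S5} — 3 equivalence classes.

3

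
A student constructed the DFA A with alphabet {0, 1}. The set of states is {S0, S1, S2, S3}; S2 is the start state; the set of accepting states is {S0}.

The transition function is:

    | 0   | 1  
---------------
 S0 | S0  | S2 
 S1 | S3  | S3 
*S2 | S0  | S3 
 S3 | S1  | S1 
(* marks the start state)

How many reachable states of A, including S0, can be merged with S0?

Every state is reachable, so we keep all 4.
Initial partition by acceptance: {S0} | {S1,S2,S3}.
Split {S1,S2,S3} by δ(·,0) → {S1,S3} and {S2}.
No further refinement is possible. Final partition (3 blocks): {S0} | {S1,S3} | {S2}.
State S0 belongs to the block {S0}, which has 1 states.

1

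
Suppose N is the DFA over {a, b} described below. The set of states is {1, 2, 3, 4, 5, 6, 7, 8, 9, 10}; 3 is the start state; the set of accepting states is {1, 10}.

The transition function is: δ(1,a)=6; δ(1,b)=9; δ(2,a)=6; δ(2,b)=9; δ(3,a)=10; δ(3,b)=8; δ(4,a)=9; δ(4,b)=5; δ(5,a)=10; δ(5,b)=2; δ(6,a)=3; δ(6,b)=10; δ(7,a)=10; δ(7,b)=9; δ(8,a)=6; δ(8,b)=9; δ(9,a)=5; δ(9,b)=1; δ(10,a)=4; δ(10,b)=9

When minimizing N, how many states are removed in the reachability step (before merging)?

1

BFS from 3 reaches {1, 2, 3, 4, 5, 6, 8, 9, 10}; the 1 state(s) 7 are never visited.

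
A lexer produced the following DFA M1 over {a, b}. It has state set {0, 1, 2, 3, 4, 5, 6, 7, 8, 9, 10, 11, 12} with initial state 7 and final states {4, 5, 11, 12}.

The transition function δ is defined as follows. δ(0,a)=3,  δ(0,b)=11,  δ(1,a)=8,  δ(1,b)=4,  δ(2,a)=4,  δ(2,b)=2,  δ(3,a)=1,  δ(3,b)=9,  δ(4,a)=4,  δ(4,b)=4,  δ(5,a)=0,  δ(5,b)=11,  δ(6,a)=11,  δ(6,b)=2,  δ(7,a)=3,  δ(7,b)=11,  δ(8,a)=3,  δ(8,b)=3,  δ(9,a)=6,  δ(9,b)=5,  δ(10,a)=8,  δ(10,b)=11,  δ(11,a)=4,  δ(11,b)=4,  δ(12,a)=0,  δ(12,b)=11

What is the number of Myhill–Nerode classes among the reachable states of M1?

First remove the unreachable states {10,12}; 11 states remain.
Start with accepting vs non-accepting: {4,5,11} | {0,1,2,3,6,7,8,9}.
Split {4,5,11} by δ(·,a) → {4,11} and {5}.
On input a, block {0,1,2,3,6,7,8,9} splits into {0,1,3,7,8,9} and {2,6}.
Refine {0,1,3,7,8,9} on symbol a: members go to different blocks, giving {0,1,3,7,8} and {9}.
Split {0,1,3,7,8} by δ(·,b) → {0,1,7} and {3} and {8}.
Split {0,1,7} by δ(·,a) → {0,7} and {1}.
The partition is now stable with 8 blocks: {4,11} | {0,7} | {5} | {2,6} | {9} | {3} | {8} | {1}.

8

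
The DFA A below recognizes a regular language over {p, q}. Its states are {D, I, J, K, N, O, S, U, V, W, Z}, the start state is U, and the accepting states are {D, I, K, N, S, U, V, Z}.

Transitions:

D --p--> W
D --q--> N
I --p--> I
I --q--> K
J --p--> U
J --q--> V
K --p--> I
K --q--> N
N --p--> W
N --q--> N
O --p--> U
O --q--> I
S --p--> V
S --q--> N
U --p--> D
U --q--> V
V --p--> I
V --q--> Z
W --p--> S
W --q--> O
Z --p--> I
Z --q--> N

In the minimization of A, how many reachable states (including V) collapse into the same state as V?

Reachable states from the start: {D,I,K,N,O,S,U,V,W,Z}. Unreachable: {J} — drop them.
Start with accepting vs non-accepting: {D,I,K,N,S,U,V,Z} | {O,W}.
Refine {D,I,K,N,S,U,V,Z} on symbol p: members go to different blocks, giving {I,K,S,U,V,Z} and {D,N}.
On input p, block {I,K,S,U,V,Z} splits into {I,K,S,V,Z} and {U}.
Refine {I,K,S,V,Z} on symbol q: members go to different blocks, giving {K,S,Z} and {I,V}.
On input p, block {O,W} splits into {O} and {W}.
The partition is now stable with 6 blocks: {K,S,Z} | {O} | {D,N} | {U} | {I,V} | {W}.
State V belongs to the block {I,V}, which has 2 states.

2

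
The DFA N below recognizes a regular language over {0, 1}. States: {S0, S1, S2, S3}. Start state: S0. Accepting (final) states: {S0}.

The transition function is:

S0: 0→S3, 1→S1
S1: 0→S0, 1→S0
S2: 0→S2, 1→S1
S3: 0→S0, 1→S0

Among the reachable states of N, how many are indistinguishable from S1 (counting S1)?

2

Reachable states from the start: {S0,S1,S3}. Unreachable: {S2} — drop them.
Start with accepting vs non-accepting: {S0} | {S1,S3}.
The partition is now stable with 2 blocks: {S0} | {S1,S3}.
The equivalence class containing S1 is {S1,S3}, of size 2.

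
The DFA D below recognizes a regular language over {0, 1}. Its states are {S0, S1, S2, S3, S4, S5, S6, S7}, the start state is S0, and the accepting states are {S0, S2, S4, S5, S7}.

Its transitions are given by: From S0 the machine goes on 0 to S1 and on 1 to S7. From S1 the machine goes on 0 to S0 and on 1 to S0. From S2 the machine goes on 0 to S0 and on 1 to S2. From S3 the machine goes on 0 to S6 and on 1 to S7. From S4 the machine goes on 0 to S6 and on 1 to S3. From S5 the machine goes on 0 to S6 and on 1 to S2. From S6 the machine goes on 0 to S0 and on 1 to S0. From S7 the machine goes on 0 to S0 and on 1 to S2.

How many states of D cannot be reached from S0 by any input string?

4

No path from S0 leads to S3, S4, S5, S6; the other 4 states are all reachable.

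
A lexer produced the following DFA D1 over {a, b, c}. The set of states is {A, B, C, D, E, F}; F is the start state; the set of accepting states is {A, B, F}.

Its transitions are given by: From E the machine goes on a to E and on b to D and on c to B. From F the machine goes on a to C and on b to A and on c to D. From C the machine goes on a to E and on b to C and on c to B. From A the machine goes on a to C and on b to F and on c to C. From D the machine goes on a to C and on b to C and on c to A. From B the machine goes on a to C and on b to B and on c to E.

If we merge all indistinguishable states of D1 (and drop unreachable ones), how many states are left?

2

Every state is reachable, so we keep all 6.
Start with accepting vs non-accepting: {A,B,F} | {C,D,E}.
No further refinement is possible. Final partition (2 blocks): {A,B,F} | {C,D,E}.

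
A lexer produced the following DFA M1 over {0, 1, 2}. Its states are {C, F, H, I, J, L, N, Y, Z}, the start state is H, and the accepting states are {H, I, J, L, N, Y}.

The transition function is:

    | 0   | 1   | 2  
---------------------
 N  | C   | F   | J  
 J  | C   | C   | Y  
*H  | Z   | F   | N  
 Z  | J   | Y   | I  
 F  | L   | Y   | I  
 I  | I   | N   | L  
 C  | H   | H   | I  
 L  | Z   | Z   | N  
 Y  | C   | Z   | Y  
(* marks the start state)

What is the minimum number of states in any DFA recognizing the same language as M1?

Every state is reachable, so we keep all 9.
P0 = {H,I,J,L,N,Y} | {C,F,Z}.
Split {H,I,J,L,N,Y} by δ(·,0) → {H,J,L,N,Y} and {I}.
Stable partition: {H,J,L,N,Y} | {C,F,Z} | {I} — 3 equivalence classes.

3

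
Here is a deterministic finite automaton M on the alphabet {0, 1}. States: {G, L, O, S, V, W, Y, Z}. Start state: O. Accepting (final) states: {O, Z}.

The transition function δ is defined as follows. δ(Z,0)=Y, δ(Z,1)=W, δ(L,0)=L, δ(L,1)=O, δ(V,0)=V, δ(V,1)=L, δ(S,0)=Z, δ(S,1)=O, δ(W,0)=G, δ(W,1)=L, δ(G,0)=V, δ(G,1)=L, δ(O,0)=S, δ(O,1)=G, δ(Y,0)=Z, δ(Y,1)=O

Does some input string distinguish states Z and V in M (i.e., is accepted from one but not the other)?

Yes

Every state is reachable, so we keep all 8.
Initial partition by acceptance: {O,Z} | {G,L,S,V,W,Y}.
On input 0, block {G,L,S,V,W,Y} splits into {G,L,V,W} and {S,Y}.
Refine {G,L,V,W} on symbol 1: members go to different blocks, giving {G,V,W} and {L}.
The partition is now stable with 4 blocks: {O,Z} | {G,V,W} | {S,Y} | {L}.
Z and V end up in different blocks, so they are distinguishable. For instance, the string 'ε' is accepted from only Z.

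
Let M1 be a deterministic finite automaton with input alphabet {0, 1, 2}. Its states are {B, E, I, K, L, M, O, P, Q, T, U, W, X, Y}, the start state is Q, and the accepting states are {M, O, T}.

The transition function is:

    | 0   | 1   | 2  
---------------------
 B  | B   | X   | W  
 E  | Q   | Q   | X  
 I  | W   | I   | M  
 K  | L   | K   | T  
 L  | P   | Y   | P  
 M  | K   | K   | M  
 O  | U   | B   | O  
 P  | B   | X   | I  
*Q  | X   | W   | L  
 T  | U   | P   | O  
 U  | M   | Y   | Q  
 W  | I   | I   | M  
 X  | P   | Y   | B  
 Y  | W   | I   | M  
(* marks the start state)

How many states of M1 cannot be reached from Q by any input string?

1

Starting at Q and following transitions, the reachable set is {B, I, K, L, M, O, P, Q, T, U, W, X, Y}. That leaves E unreachable — 1 in total.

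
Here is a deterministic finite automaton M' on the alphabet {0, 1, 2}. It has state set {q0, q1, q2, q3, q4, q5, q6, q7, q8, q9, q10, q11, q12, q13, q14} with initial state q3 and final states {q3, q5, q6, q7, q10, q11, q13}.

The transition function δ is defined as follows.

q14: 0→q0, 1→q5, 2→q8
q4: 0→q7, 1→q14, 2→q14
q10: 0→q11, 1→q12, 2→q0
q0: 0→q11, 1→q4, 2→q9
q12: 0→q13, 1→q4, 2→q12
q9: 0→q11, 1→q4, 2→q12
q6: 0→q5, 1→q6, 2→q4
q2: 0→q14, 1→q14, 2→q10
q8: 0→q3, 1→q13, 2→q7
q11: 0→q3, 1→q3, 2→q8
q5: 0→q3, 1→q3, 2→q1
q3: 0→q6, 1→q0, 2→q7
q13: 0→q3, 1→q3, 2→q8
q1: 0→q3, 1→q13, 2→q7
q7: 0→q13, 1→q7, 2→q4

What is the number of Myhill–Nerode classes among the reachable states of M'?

Reachable states from the start: {q0,q1,q3,q4,q5,q6,q7,q8,q9,q11,q12,q13,q14}. Unreachable: {q2,q10} — drop them.
Start with accepting vs non-accepting: {q3,q5,q6,q7,q11,q13} | {q0,q1,q4,q8,q9,q12,q14}.
Refine {q3,q5,q6,q7,q11,q13} on symbol 1: members go to different blocks, giving {q5,q6,q7,q11,q13} and {q3}.
On input 0, block {q5,q6,q7,q11,q13} splits into {q5,q11,q13} and {q6,q7}.
On input 0, block {q0,q1,q4,q8,q9,q12,q14} splits into {q0,q9,q12} and {q1,q8} and {q4} and {q14}.
Stable partition: {q5,q11,q13} | {q0,q9,q12} | {q3} | {q6,q7} | {q1,q8} | {q4} | {q14} — 7 equivalence classes.

7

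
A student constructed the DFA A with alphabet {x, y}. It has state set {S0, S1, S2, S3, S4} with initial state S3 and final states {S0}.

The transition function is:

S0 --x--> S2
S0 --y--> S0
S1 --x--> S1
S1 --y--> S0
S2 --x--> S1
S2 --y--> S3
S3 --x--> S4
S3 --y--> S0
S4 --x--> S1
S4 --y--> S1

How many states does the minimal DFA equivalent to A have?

5

All states are reachable from the start state.
P0 = {S0} | {S1,S2,S3,S4}.
On input y, block {S1,S2,S3,S4} splits into {S1,S3} and {S2,S4}.
Split {S1,S3} by δ(·,x) → {S1} and {S3}.
Split {S2,S4} by δ(·,y) → {S2} and {S4}.
The partition is now stable with 5 blocks: {S0} | {S1} | {S2} | {S3} | {S4}.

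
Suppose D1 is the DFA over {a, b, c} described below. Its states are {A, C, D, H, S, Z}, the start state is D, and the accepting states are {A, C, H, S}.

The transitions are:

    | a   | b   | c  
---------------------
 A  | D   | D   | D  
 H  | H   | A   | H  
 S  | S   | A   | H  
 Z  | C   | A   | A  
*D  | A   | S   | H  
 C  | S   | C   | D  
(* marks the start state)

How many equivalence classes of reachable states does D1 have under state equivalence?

First remove the unreachable states {C,Z}; 4 states remain.
P0 = {A,H,S} | {D}.
Split {A,H,S} by δ(·,a) → {H,S} and {A}.
Stable partition: {H,S} | {D} | {A} — 3 equivalence classes.

3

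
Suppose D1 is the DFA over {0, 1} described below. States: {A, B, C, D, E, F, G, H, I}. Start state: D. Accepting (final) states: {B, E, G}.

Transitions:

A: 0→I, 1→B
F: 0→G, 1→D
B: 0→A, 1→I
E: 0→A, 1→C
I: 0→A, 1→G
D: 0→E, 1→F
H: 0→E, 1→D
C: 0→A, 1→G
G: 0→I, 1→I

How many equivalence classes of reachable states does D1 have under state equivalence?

3

First remove the unreachable states {H}; 8 states remain.
Initial partition by acceptance: {B,E,G} | {A,C,D,F,I}.
Refine {A,C,D,F,I} on symbol 0: members go to different blocks, giving {A,C,I} and {D,F}.
No further refinement is possible. Final partition (3 blocks): {B,E,G} | {A,C,I} | {D,F}.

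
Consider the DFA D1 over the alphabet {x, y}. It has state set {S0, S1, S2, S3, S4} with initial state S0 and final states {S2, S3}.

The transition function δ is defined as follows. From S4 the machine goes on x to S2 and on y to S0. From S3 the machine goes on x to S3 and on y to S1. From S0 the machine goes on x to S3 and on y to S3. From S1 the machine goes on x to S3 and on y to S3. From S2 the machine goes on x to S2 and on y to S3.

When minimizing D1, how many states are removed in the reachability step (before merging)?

2

Starting at S0 and following transitions, the reachable set is {S0, S1, S3}. That leaves S2, S4 unreachable — 2 in total.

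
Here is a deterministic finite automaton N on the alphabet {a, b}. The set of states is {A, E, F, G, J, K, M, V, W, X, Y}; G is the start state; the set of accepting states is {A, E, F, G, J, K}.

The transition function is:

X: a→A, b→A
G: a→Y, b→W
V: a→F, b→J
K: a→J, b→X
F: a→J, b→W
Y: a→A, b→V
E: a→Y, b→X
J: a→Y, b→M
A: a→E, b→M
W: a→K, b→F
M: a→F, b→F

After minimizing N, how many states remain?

All states are reachable from the start state.
P0 = {A,E,F,G,J,K} | {M,V,W,X,Y}.
Refine {A,E,F,G,J,K} on symbol a: members go to different blocks, giving {A,F,K} and {E,G,J}.
Split {M,V,W,X,Y} by δ(·,b) → {M,W,X} and {V} and {Y}.
Stable partition: {A,F,K} | {M,W,X} | {E,G,J} | {V} | {Y} — 5 equivalence classes.

5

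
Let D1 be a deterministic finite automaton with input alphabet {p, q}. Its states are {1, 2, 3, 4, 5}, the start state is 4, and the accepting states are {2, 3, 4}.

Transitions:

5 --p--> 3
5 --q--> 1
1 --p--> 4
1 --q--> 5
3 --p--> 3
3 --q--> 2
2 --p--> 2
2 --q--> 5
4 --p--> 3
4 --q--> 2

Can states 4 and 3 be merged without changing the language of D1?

Initial partition by acceptance: {2,3,4} | {1,5}.
Split {2,3,4} by δ(·,q) → {3,4} and {2}.
The partition is now stable with 3 blocks: {3,4} | {1,5} | {2}.
4 and 3 lie in the same block of the stable partition, so they are equivalent — no string distinguishes them.

Yes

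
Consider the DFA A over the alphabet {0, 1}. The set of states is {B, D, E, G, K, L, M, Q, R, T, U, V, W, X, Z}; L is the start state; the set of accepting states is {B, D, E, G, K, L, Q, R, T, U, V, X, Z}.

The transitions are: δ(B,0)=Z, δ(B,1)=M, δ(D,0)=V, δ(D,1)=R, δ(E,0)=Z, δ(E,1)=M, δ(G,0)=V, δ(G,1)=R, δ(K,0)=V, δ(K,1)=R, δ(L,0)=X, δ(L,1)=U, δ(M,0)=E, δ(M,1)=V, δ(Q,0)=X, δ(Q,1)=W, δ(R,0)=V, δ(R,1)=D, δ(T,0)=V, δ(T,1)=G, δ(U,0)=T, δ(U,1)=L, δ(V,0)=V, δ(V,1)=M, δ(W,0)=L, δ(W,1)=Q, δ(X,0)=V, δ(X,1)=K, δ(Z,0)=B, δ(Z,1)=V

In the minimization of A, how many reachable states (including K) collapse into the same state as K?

Reachable states from the start: {B,D,E,G,K,L,M,R,T,U,V,X,Z}. Unreachable: {Q,W} — drop them.
P0 = {B,D,E,G,K,L,R,T,U,V,X,Z} | {M}.
Refine {B,D,E,G,K,L,R,T,U,V,X,Z} on symbol 1: members go to different blocks, giving {D,G,K,L,R,T,U,X,Z} and {B,E,V}.
Split {D,G,K,L,R,T,U,X,Z} by δ(·,0) → {D,G,K,R,T,X,Z} and {L,U}.
On input 1, block {D,G,K,R,T,X,Z} splits into {D,G,K,R,T,X} and {Z}.
Refine {B,E,V} on symbol 0: members go to different blocks, giving {B,E} and {V}.
No further refinement is possible. Final partition (6 blocks): {D,G,K,R,T,X} | {M} | {B,E} | {L,U} | {Z} | {V}.
The equivalence class containing K is {D,G,K,R,T,X}, of size 6.

6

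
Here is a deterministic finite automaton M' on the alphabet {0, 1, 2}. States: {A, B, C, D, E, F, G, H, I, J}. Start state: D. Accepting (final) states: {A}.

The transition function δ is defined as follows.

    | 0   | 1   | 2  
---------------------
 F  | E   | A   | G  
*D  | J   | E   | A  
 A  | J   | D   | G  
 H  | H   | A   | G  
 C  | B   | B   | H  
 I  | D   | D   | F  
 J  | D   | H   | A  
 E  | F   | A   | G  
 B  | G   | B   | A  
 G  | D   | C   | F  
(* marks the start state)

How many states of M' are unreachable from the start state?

1

BFS from D reaches {A, B, C, D, E, F, G, H, J}; the 1 state(s) I are never visited.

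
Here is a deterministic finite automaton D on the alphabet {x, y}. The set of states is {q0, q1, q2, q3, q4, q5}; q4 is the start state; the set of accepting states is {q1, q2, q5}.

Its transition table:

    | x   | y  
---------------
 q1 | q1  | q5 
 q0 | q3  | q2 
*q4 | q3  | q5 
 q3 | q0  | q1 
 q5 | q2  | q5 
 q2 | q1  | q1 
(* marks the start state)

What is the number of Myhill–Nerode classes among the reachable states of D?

2

All states are reachable from the start state.
P0 = {q1,q2,q5} | {q0,q3,q4}.
Stable partition: {q1,q2,q5} | {q0,q3,q4} — 2 equivalence classes.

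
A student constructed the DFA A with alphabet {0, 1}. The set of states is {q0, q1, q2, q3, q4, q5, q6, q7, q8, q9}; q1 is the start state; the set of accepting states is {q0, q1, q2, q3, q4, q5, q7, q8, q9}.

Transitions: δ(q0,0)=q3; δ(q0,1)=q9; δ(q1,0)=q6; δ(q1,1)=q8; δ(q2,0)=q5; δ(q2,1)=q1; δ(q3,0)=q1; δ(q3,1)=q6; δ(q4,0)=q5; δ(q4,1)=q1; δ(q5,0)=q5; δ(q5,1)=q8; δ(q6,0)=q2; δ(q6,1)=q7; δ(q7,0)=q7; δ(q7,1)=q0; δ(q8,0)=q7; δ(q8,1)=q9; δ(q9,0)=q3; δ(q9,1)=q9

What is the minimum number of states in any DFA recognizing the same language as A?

Reachable states from the start: {q0,q1,q2,q3,q5,q6,q7,q8,q9}. Unreachable: {q4} — drop them.
P0 = {q0,q1,q2,q3,q5,q7,q8,q9} | {q6}.
On input 0, block {q0,q1,q2,q3,q5,q7,q8,q9} splits into {q0,q2,q3,q5,q7,q8,q9} and {q1}.
Refine {q0,q2,q3,q5,q7,q8,q9} on symbol 0: members go to different blocks, giving {q0,q2,q5,q7,q8,q9} and {q3}.
Split {q0,q2,q5,q7,q8,q9} by δ(·,0) → {q2,q5,q7,q8} and {q0,q9}.
On input 1, block {q2,q5,q7,q8} splits into {q7,q8} and {q2} and {q5}.
No further refinement is possible. Final partition (7 blocks): {q7,q8} | {q6} | {q1} | {q3} | {q0,q9} | {q2} | {q5}.

7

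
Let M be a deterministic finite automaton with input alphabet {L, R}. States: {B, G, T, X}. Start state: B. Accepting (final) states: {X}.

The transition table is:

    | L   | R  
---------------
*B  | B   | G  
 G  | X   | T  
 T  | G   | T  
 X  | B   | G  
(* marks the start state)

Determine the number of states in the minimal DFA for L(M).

All states are reachable from the start state.
P0 = {X} | {B,G,T}.
On input L, block {B,G,T} splits into {B,T} and {G}.
Split {B,T} by δ(·,L) → {B} and {T}.
No further refinement is possible. Final partition (4 blocks): {X} | {B} | {G} | {T}.

4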